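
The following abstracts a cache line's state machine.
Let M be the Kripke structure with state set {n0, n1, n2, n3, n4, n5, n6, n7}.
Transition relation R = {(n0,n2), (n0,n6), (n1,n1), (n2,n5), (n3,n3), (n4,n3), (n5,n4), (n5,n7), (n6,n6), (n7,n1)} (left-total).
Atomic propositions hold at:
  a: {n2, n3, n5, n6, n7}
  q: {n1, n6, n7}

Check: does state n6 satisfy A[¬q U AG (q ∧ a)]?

Yes

Sat(¬q) = {n0, n2, n3, n4, n5}
Sat(q ∧ a) = {n6, n7}
AG (q ∧ a): greatest fixpoint, start Z0 = {n6, n7}, keep only states in Sat with every successor in Z. Z1 = {n6}; fixed.
Sat(AG (q ∧ a)) = {n6}
A[¬q U AG (q ∧ a)]: least fixpoint, start Z0 = Sat(AG (q ∧ a)) = {n6}, add states in Sat(¬q) with every successor in Z. Already a fixed point.
Sat(A[¬q U AG (q ∧ a)]) = {n6}
n6 ∈ Sat(A[¬q U AG (q ∧ a)]) = {n6}, so the formula holds at n6.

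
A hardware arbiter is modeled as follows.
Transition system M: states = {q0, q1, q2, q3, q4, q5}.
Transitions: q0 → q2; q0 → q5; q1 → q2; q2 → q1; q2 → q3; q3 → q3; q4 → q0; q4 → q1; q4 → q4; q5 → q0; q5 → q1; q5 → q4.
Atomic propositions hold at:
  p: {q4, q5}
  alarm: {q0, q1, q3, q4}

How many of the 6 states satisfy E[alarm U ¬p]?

Sat(¬p) = {q0, q1, q2, q3}
E[alarm U ¬p]: least fixpoint, start Z0 = Sat(¬p) = {q0, q1, q2, q3}, add states in Sat(alarm) with some successor in Z. Z1 = {q0, q1, q2, q3, q4}; fixed.
Sat(E[alarm U ¬p]) = {q0, q1, q2, q3, q4}
|Sat(E[alarm U ¬p])| = |{q0, q1, q2, q3, q4}| = 5.

5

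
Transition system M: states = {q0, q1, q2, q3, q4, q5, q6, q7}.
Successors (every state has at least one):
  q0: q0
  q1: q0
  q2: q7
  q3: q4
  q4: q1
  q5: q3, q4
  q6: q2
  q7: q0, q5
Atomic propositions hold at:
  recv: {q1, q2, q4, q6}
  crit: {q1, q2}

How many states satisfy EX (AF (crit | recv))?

Sat(crit | recv) = {q1, q2, q4, q6}
AF (crit | recv): least fixpoint, start Z0 = {q1, q2, q4, q6}, add states with every successor in Z. Z1 = {q1, q2, q3, q4, q6}; Z2 = {q1, q2, q3, q4, q5, q6}; fixed.
Sat(AF (crit | recv)) = {q1, q2, q3, q4, q5, q6}
Sat(EX (AF (crit | recv))) = {s : some successor in {q1, q2, q3, q4, q5, q6}} = {q3, q4, q5, q6, q7}
|Sat(EX (AF (crit | recv)))| = |{q3, q4, q5, q6, q7}| = 5.

5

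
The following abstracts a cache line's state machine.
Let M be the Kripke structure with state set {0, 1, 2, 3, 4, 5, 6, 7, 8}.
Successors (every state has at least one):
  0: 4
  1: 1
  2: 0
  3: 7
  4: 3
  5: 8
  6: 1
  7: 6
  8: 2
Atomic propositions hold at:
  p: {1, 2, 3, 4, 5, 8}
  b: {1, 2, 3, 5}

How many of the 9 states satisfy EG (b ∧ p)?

Sat(b ∧ p) = {1, 2, 3, 5}
EG (b ∧ p): greatest fixpoint, start Z0 = {1, 2, 3, 5}, keep only states in Sat with some successor in Z. Z1 = {1}; fixed.
Sat(EG (b ∧ p)) = {1}
|Sat(EG (b ∧ p))| = |{1}| = 1.

1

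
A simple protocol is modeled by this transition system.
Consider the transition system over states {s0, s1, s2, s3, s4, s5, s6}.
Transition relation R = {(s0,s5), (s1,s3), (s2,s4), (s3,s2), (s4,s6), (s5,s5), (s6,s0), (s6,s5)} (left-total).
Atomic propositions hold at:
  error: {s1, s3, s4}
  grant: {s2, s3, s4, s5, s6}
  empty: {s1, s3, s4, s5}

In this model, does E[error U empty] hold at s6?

No

E[error U empty]: least fixpoint, start Z0 = Sat(empty) = {s1, s3, s4, s5}, add states in Sat(error) with some successor in Z. Already a fixed point.
Sat(E[error U empty]) = {s1, s3, s4, s5}
s6 ∉ Sat(E[error U empty]) = {s1, s3, s4, s5}, so the formula does not hold at s6.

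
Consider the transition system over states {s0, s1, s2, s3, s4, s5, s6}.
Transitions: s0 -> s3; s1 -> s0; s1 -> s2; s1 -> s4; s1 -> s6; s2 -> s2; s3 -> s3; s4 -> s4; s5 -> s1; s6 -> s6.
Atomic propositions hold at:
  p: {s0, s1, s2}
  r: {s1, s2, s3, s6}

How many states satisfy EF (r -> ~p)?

Sat(~p) = {s3, s4, s5, s6}
Sat(r -> ~p) = {s0, s3, s4, s5, s6}
EF (r -> ~p): least fixpoint, start Z0 = {s0, s3, s4, s5, s6}, add states with some successor in Z. Z1 = {s0, s1, s3, s4, s5, s6}; fixed.
Sat(EF (r -> ~p)) = {s0, s1, s3, s4, s5, s6}
|Sat(EF (r -> ~p))| = |{s0, s1, s3, s4, s5, s6}| = 6.

6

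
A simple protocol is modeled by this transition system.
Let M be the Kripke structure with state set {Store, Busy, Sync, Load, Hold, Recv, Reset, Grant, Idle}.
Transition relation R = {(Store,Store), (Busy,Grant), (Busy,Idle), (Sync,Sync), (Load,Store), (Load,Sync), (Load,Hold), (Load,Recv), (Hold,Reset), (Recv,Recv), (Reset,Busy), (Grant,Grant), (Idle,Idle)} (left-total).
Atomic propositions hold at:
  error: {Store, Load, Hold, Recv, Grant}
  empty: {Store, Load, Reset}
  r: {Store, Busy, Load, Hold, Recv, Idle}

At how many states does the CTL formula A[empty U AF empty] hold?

4

AF empty: least fixpoint, start Z0 = {Store, Load, Reset}, add states with every successor in Z. Z1 = {Store, Load, Hold, Reset}; fixed.
Sat(AF empty) = {Store, Load, Hold, Reset}
A[empty U AF empty]: least fixpoint, start Z0 = Sat(AF empty) = {Store, Load, Hold, Reset}, add states in Sat(empty) with every successor in Z. Already a fixed point.
Sat(A[empty U AF empty]) = {Store, Load, Hold, Reset}
|Sat(A[empty U AF empty])| = |{Store, Load, Hold, Reset}| = 4.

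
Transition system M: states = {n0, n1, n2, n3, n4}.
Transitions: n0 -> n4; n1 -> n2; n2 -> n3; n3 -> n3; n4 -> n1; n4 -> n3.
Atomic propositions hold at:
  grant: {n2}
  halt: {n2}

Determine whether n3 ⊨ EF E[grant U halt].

No

E[grant U halt]: least fixpoint, start Z0 = Sat(halt) = {n2}, add states in Sat(grant) with some successor in Z. Already a fixed point.
Sat(E[grant U halt]) = {n2}
EF E[grant U halt]: least fixpoint, start Z0 = {n2}, add states with some successor in Z. Z1 = {n1, n2}; Z2 = {n1, n2, n4}; Z3 = {n0, n1, n2, n4}; fixed.
Sat(EF E[grant U halt]) = {n0, n1, n2, n4}
n3 ∉ Sat(EF E[grant U halt]) = {n0, n1, n2, n4}, so the formula does not hold at n3.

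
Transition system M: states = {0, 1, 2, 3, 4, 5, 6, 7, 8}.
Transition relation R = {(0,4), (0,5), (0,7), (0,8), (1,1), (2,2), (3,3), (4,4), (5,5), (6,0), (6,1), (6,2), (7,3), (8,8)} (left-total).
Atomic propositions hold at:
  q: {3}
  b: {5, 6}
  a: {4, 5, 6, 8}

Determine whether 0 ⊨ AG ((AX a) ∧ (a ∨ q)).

No

Sat(AX a) = {s : every successor in {4, 5, 6, 8}} = {4, 5, 8}
Sat(a ∨ q) = {3, 4, 5, 6, 8}
Sat((AX a) ∧ (a ∨ q)) = {4, 5, 8}
AG ((AX a) ∧ (a ∨ q)): greatest fixpoint, start Z0 = {4, 5, 8}, keep only states in Sat with every successor in Z. Already a fixed point.
Sat(AG ((AX a) ∧ (a ∨ q))) = {4, 5, 8}
0 ∉ Sat(AG ((AX a) ∧ (a ∨ q))) = {4, 5, 8}, so the formula does not hold at 0.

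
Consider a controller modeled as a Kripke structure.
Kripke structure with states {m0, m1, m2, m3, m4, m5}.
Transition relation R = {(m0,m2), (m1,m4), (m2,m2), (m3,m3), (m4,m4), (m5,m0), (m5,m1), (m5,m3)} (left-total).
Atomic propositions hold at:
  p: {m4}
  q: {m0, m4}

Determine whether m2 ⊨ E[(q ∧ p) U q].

No

Sat(q ∧ p) = {m4}
E[(q ∧ p) U q]: least fixpoint, start Z0 = Sat(q) = {m0, m4}, add states in Sat(q ∧ p) with some successor in Z. Already a fixed point.
Sat(E[(q ∧ p) U q]) = {m0, m4}
m2 ∉ Sat(E[(q ∧ p) U q]) = {m0, m4}, so the formula does not hold at m2.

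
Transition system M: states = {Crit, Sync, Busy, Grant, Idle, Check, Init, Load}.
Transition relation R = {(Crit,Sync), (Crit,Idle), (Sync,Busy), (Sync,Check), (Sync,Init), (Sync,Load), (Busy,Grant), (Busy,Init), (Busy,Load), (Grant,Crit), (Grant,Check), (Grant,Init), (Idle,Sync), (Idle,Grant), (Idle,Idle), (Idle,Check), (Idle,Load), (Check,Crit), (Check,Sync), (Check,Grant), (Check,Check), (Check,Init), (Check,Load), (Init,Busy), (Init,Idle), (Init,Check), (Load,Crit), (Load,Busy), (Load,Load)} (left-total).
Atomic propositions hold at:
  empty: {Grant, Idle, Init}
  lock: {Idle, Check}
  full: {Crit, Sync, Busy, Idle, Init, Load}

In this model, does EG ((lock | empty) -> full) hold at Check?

No

Sat(lock | empty) = {Grant, Idle, Check, Init}
Sat((lock | empty) -> full) = {Crit, Sync, Busy, Idle, Init, Load}
EG ((lock | empty) -> full): greatest fixpoint, start Z0 = {Crit, Sync, Busy, Idle, Init, Load}, keep only states in Sat with some successor in Z. Already a fixed point.
Sat(EG ((lock | empty) -> full)) = {Crit, Sync, Busy, Idle, Init, Load}
Check ∉ Sat(EG ((lock | empty) -> full)) = {Crit, Sync, Busy, Idle, Init, Load}, so the formula does not hold at Check.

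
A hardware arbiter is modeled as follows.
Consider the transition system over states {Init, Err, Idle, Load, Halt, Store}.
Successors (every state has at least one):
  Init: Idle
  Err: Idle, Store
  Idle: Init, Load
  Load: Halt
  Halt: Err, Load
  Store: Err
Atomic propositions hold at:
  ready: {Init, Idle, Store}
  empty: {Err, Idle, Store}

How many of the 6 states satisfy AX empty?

Sat(AX empty) = {s : every successor in {Err, Idle, Store}} = {Init, Err, Store}
|Sat(AX empty)| = |{Init, Err, Store}| = 3.

3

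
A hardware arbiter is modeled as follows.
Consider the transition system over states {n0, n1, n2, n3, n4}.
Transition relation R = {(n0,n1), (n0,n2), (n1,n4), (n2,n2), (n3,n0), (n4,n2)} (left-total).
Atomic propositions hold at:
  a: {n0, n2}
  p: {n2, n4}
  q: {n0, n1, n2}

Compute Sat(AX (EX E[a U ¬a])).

{n3}

Sat(¬a) = {n1, n3, n4}
E[a U ¬a]: least fixpoint, start Z0 = Sat(¬a) = {n1, n3, n4}, add states in Sat(a) with some successor in Z. Z1 = {n0, n1, n3, n4}; fixed.
Sat(E[a U ¬a]) = {n0, n1, n3, n4}
Sat(EX E[a U ¬a]) = {s : some successor in {n0, n1, n3, n4}} = {n0, n1, n3}
Sat(AX (EX E[a U ¬a])) = {s : every successor in {n0, n1, n3}} = {n3}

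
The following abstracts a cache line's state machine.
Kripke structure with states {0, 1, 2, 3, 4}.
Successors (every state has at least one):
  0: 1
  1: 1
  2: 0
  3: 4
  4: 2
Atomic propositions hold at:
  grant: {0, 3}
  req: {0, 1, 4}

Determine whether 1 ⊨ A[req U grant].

No

A[req U grant]: least fixpoint, start Z0 = Sat(grant) = {0, 3}, add states in Sat(req) with every successor in Z. Already a fixed point.
Sat(A[req U grant]) = {0, 3}
1 ∉ Sat(A[req U grant]) = {0, 3}, so the formula does not hold at 1.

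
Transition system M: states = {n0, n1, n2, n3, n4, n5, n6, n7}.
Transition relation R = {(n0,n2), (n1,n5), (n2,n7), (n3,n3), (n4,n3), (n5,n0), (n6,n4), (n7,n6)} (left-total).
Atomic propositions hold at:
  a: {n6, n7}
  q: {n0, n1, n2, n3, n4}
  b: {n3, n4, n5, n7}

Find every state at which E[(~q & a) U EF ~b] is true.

{n0, n1, n2, n5, n6, n7}

Sat(~q) = {n5, n6, n7}
Sat(~q & a) = {n6, n7}
Sat(~b) = {n0, n1, n2, n6}
EF ~b: least fixpoint, start Z0 = {n0, n1, n2, n6}, add states with some successor in Z. Z1 = {n0, n1, n2, n5, n6, n7}; fixed.
Sat(EF ~b) = {n0, n1, n2, n5, n6, n7}
E[(~q & a) U EF ~b]: least fixpoint, start Z0 = Sat(EF ~b) = {n0, n1, n2, n5, n6, n7}, add states in Sat(~q & a) with some successor in Z. Already a fixed point.
Sat(E[(~q & a) U EF ~b]) = {n0, n1, n2, n5, n6, n7}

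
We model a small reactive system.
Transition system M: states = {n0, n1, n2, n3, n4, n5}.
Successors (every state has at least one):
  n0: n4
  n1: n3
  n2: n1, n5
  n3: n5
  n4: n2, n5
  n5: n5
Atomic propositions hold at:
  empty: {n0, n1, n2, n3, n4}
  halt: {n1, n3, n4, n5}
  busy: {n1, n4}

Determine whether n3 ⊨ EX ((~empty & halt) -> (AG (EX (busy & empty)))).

Sat(~empty) = {n5}
Sat(~empty & halt) = {n5}
Sat(busy & empty) = {n1, n4}
Sat(EX (busy & empty)) = {s : some successor in {n1, n4}} = {n0, n2}
AG (EX (busy & empty)): greatest fixpoint, start Z0 = {n0, n2}, keep only states in Sat with every successor in Z. Z1 = ∅; fixed.
Sat(AG (EX (busy & empty))) = ∅
Sat((~empty & halt) -> (AG (EX (busy & empty)))) = {n0, n1, n2, n3, n4}
Sat(EX ((~empty & halt) -> (AG (EX (busy & empty))))) = {s : some successor in {n0, n1, n2, n3, n4}} = {n0, n1, n2, n4}
n3 ∉ Sat(EX ((~empty & halt) -> (AG (EX (busy & empty))))) = {n0, n1, n2, n4}, so the formula does not hold at n3.

No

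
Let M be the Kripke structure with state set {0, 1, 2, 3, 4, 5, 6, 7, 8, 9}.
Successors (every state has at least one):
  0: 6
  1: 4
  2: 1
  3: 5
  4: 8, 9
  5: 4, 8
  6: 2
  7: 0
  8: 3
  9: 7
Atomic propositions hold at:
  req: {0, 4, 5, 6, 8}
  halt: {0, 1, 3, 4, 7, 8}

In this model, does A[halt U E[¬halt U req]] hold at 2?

No

Sat(¬halt) = {2, 5, 6, 9}
E[¬halt U req]: least fixpoint, start Z0 = Sat(req) = {0, 4, 5, 6, 8}, add states in Sat(¬halt) with some successor in Z. Already a fixed point.
Sat(E[¬halt U req]) = {0, 4, 5, 6, 8}
A[halt U E[¬halt U req]]: least fixpoint, start Z0 = Sat(E[¬halt U req]) = {0, 4, 5, 6, 8}, add states in Sat(halt) with every successor in Z. Z1 = {0, 1, 3, 4, 5, 6, 7, 8}; fixed.
Sat(A[halt U E[¬halt U req]]) = {0, 1, 3, 4, 5, 6, 7, 8}
2 ∉ Sat(A[halt U E[¬halt U req]]) = {0, 1, 3, 4, 5, 6, 7, 8}, so the formula does not hold at 2.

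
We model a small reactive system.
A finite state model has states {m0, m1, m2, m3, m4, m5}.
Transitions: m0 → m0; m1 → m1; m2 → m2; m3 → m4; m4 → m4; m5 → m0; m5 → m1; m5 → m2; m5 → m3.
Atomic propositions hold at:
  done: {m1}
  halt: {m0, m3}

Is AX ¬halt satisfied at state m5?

No

Sat(¬halt) = {m1, m2, m4, m5}
Sat(AX ¬halt) = {s : every successor in {m1, m2, m4, m5}} = {m1, m2, m3, m4}
m5 ∉ Sat(AX ¬halt) = {m1, m2, m3, m4}, so the formula does not hold at m5.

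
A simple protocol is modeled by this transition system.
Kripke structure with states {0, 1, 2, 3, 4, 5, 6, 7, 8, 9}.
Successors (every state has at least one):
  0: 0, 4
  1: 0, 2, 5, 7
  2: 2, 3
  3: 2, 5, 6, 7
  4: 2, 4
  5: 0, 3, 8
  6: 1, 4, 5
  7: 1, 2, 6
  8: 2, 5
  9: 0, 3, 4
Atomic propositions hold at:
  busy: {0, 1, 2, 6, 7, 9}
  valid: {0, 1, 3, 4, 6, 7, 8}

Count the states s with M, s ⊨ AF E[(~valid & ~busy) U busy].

9

Sat(~valid) = {2, 5, 9}
Sat(~busy) = {3, 4, 5, 8}
Sat(~valid & ~busy) = {5}
E[(~valid & ~busy) U busy]: least fixpoint, start Z0 = Sat(busy) = {0, 1, 2, 6, 7, 9}, add states in Sat(~valid & ~busy) with some successor in Z. Z1 = {0, 1, 2, 5, 6, 7, 9}; fixed.
Sat(E[(~valid & ~busy) U busy]) = {0, 1, 2, 5, 6, 7, 9}
AF E[(~valid & ~busy) U busy]: least fixpoint, start Z0 = {0, 1, 2, 5, 6, 7, 9}, add states with every successor in Z. Z1 = {0, 1, 2, 3, 5, 6, 7, 8, 9}; fixed.
Sat(AF E[(~valid & ~busy) U busy]) = {0, 1, 2, 3, 5, 6, 7, 8, 9}
|Sat(AF E[(~valid & ~busy) U busy])| = |{0, 1, 2, 3, 5, 6, 7, 8, 9}| = 9.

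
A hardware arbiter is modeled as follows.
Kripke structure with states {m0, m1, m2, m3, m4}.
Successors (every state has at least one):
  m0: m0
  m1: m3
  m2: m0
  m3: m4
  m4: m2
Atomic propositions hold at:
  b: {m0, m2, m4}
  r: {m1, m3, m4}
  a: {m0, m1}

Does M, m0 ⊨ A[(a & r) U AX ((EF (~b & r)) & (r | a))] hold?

Sat(a & r) = {m1}
Sat(~b) = {m1, m3}
Sat(~b & r) = {m1, m3}
EF (~b & r): least fixpoint, start Z0 = {m1, m3}, add states with some successor in Z. Already a fixed point.
Sat(EF (~b & r)) = {m1, m3}
Sat(r | a) = {m0, m1, m3, m4}
Sat((EF (~b & r)) & (r | a)) = {m1, m3}
Sat(AX ((EF (~b & r)) & (r | a))) = {s : every successor in {m1, m3}} = {m1}
A[(a & r) U AX ((EF (~b & r)) & (r | a))]: least fixpoint, start Z0 = Sat(AX ((EF (~b & r)) & (r | a))) = {m1}, add states in Sat(a & r) with every successor in Z. Already a fixed point.
Sat(A[(a & r) U AX ((EF (~b & r)) & (r | a))]) = {m1}
m0 ∉ Sat(A[(a & r) U AX ((EF (~b & r)) & (r | a))]) = {m1}, so the formula does not hold at m0.

No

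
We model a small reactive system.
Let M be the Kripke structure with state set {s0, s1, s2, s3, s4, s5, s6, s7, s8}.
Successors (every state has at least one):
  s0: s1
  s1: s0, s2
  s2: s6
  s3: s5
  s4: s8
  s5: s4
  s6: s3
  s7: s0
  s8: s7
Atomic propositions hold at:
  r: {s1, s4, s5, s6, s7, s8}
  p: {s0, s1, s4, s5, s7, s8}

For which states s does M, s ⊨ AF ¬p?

{s2, s3, s6}

Sat(¬p) = {s2, s3, s6}
AF ¬p: least fixpoint, start Z0 = {s2, s3, s6}, add states with every successor in Z. Already a fixed point.
Sat(AF ¬p) = {s2, s3, s6}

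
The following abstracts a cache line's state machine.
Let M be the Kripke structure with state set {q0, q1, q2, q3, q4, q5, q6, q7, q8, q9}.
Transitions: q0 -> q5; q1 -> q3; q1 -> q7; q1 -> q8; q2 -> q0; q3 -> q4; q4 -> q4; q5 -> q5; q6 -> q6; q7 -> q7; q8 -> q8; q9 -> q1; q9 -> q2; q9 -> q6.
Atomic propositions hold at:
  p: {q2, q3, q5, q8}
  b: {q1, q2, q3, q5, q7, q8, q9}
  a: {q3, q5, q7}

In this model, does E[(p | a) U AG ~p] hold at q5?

No

Sat(p | a) = {q2, q3, q5, q7, q8}
Sat(~p) = {q0, q1, q4, q6, q7, q9}
AG ~p: greatest fixpoint, start Z0 = {q0, q1, q4, q6, q7, q9}, keep only states in Sat with every successor in Z. Z1 = {q4, q6, q7}; fixed.
Sat(AG ~p) = {q4, q6, q7}
E[(p | a) U AG ~p]: least fixpoint, start Z0 = Sat(AG ~p) = {q4, q6, q7}, add states in Sat(p | a) with some successor in Z. Z1 = {q3, q4, q6, q7}; fixed.
Sat(E[(p | a) U AG ~p]) = {q3, q4, q6, q7}
q5 ∉ Sat(E[(p | a) U AG ~p]) = {q3, q4, q6, q7}, so the formula does not hold at q5.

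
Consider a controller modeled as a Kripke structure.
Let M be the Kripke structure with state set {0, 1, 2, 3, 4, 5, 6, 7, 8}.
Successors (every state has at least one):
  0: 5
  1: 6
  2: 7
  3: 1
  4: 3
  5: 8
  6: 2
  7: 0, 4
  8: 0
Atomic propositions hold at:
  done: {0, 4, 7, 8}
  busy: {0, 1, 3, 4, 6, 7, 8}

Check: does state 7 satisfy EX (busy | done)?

Sat(busy | done) = {0, 1, 3, 4, 6, 7, 8}
Sat(EX (busy | done)) = {s : some successor in {0, 1, 3, 4, 6, 7, 8}} = {1, 2, 3, 4, 5, 7, 8}
7 ∈ Sat(EX (busy | done)) = {1, 2, 3, 4, 5, 7, 8}, so the formula holds at 7.

Yes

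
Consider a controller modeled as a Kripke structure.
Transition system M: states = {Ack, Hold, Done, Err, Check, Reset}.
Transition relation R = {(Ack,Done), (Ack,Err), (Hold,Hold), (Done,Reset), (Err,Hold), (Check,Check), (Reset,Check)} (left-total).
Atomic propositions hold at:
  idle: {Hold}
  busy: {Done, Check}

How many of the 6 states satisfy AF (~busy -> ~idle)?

Sat(~busy) = {Ack, Hold, Err, Reset}
Sat(~idle) = {Ack, Done, Err, Check, Reset}
Sat(~busy -> ~idle) = {Ack, Done, Err, Check, Reset}
AF (~busy -> ~idle): least fixpoint, start Z0 = {Ack, Done, Err, Check, Reset}, add states with every successor in Z. Already a fixed point.
Sat(AF (~busy -> ~idle)) = {Ack, Done, Err, Check, Reset}
|Sat(AF (~busy -> ~idle))| = |{Ack, Done, Err, Check, Reset}| = 5.

5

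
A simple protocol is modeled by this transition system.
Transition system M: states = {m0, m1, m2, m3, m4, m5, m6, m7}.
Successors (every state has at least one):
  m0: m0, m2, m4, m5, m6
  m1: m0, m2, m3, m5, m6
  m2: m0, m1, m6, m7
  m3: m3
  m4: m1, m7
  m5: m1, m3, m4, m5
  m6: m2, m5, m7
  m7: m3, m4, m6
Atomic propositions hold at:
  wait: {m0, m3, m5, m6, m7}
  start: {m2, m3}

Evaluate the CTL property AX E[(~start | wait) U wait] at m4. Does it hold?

Yes

Sat(~start) = {m0, m1, m4, m5, m6, m7}
Sat(~start | wait) = {m0, m1, m3, m4, m5, m6, m7}
E[(~start | wait) U wait]: least fixpoint, start Z0 = Sat(wait) = {m0, m3, m5, m6, m7}, add states in Sat(~start | wait) with some successor in Z. Z1 = {m0, m1, m3, m4, m5, m6, m7}; fixed.
Sat(E[(~start | wait) U wait]) = {m0, m1, m3, m4, m5, m6, m7}
Sat(AX E[(~start | wait) U wait]) = {s : every successor in {m0, m1, m3, m4, m5, m6, m7}} = {m2, m3, m4, m5, m7}
m4 ∈ Sat(AX E[(~start | wait) U wait]) = {m2, m3, m4, m5, m7}, so the formula holds at m4.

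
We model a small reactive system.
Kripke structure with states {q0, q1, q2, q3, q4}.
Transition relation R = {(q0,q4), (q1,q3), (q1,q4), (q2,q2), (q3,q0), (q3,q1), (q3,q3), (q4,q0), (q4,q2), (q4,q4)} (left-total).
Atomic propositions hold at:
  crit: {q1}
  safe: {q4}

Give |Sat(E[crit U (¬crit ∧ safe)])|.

Sat(¬crit) = {q0, q2, q3, q4}
Sat(¬crit ∧ safe) = {q4}
E[crit U (¬crit ∧ safe)]: least fixpoint, start Z0 = Sat((¬crit ∧ safe)) = {q4}, add states in Sat(crit) with some successor in Z. Z1 = {q1, q4}; fixed.
Sat(E[crit U (¬crit ∧ safe)]) = {q1, q4}
|Sat(E[crit U (¬crit ∧ safe)])| = |{q1, q4}| = 2.

2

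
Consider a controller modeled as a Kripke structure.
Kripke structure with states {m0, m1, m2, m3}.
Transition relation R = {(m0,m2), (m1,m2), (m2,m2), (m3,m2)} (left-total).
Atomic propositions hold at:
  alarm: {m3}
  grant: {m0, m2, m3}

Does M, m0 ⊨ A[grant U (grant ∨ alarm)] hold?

Yes

Sat(grant ∨ alarm) = {m0, m2, m3}
A[grant U (grant ∨ alarm)]: least fixpoint, start Z0 = Sat((grant ∨ alarm)) = {m0, m2, m3}, add states in Sat(grant) with every successor in Z. Already a fixed point.
Sat(A[grant U (grant ∨ alarm)]) = {m0, m2, m3}
m0 ∈ Sat(A[grant U (grant ∨ alarm)]) = {m0, m2, m3}, so the formula holds at m0.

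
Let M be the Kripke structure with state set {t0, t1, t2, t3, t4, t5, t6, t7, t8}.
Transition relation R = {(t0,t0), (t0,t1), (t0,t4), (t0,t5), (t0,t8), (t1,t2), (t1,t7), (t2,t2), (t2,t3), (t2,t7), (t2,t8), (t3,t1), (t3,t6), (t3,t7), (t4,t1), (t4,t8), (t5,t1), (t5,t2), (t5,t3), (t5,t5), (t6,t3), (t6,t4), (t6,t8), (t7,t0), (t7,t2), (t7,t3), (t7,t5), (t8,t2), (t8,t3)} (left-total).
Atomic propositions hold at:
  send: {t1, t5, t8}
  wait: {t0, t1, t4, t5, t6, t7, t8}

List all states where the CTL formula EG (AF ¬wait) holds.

Sat(¬wait) = {t2, t3}
AF ¬wait: least fixpoint, start Z0 = {t2, t3}, add states with every successor in Z. Z1 = {t2, t3, t8}; fixed.
Sat(AF ¬wait) = {t2, t3, t8}
EG (AF ¬wait): greatest fixpoint, start Z0 = {t2, t3, t8}, keep only states in Sat with some successor in Z. Z1 = {t2, t8}; fixed.
Sat(EG (AF ¬wait)) = {t2, t8}

{t2, t8}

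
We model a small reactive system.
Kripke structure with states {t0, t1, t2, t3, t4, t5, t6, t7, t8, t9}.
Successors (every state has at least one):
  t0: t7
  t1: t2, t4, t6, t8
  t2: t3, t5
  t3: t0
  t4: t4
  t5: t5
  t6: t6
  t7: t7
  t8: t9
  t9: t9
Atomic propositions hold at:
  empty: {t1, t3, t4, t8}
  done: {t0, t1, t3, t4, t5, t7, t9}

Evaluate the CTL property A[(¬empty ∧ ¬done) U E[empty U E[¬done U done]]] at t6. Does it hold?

No

Sat(¬empty) = {t0, t2, t5, t6, t7, t9}
Sat(¬done) = {t2, t6, t8}
Sat(¬empty ∧ ¬done) = {t2, t6}
E[¬done U done]: least fixpoint, start Z0 = Sat(done) = {t0, t1, t3, t4, t5, t7, t9}, add states in Sat(¬done) with some successor in Z. Z1 = {t0, t1, t2, t3, t4, t5, t7, t8, t9}; fixed.
Sat(E[¬done U done]) = {t0, t1, t2, t3, t4, t5, t7, t8, t9}
E[empty U E[¬done U done]]: least fixpoint, start Z0 = Sat(E[¬done U done]) = {t0, t1, t2, t3, t4, t5, t7, t8, t9}, add states in Sat(empty) with some successor in Z. Already a fixed point.
Sat(E[empty U E[¬done U done]]) = {t0, t1, t2, t3, t4, t5, t7, t8, t9}
A[(¬empty ∧ ¬done) U E[empty U E[¬done U done]]]: least fixpoint, start Z0 = Sat(E[empty U E[¬done U done]]) = {t0, t1, t2, t3, t4, t5, t7, t8, t9}, add states in Sat(¬empty ∧ ¬done) with every successor in Z. Already a fixed point.
Sat(A[(¬empty ∧ ¬done) U E[empty U E[¬done U done]]]) = {t0, t1, t2, t3, t4, t5, t7, t8, t9}
t6 ∉ Sat(A[(¬empty ∧ ¬done) U E[empty U E[¬done U done]]]) = {t0, t1, t2, t3, t4, t5, t7, t8, t9}, so the formula does not hold at t6.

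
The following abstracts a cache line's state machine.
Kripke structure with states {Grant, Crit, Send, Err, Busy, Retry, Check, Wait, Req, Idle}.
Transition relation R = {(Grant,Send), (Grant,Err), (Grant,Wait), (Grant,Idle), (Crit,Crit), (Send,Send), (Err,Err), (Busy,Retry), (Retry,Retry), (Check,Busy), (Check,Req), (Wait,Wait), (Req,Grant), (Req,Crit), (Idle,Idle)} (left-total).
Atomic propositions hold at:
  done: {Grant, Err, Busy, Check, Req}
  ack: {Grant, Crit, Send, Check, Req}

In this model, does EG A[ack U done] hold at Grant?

Yes

A[ack U done]: least fixpoint, start Z0 = Sat(done) = {Grant, Err, Busy, Check, Req}, add states in Sat(ack) with every successor in Z. Already a fixed point.
Sat(A[ack U done]) = {Grant, Err, Busy, Check, Req}
EG A[ack U done]: greatest fixpoint, start Z0 = {Grant, Err, Busy, Check, Req}, keep only states in Sat with some successor in Z. Z1 = {Grant, Err, Check, Req}; fixed.
Sat(EG A[ack U done]) = {Grant, Err, Check, Req}
Grant ∈ Sat(EG A[ack U done]) = {Grant, Err, Check, Req}, so the formula holds at Grant.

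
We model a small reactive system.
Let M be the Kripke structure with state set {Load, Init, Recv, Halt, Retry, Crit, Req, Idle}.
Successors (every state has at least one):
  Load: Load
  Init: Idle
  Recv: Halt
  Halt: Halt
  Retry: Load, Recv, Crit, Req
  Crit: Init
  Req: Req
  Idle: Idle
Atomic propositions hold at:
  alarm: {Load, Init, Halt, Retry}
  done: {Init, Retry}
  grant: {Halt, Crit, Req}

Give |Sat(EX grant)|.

Sat(EX grant) = {s : some successor in {Halt, Crit, Req}} = {Recv, Halt, Retry, Req}
|Sat(EX grant)| = |{Recv, Halt, Retry, Req}| = 4.

4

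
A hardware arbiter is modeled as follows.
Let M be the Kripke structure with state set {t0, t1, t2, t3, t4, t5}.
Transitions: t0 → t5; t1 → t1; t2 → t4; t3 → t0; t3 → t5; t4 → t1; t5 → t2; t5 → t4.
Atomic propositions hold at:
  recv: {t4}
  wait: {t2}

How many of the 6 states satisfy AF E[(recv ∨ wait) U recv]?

5

Sat(recv ∨ wait) = {t2, t4}
E[(recv ∨ wait) U recv]: least fixpoint, start Z0 = Sat(recv) = {t4}, add states in Sat(recv ∨ wait) with some successor in Z. Z1 = {t2, t4}; fixed.
Sat(E[(recv ∨ wait) U recv]) = {t2, t4}
AF E[(recv ∨ wait) U recv]: least fixpoint, start Z0 = {t2, t4}, add states with every successor in Z. Z1 = {t2, t4, t5}; Z2 = {t0, t2, t4, t5}; Z3 = {t0, t2, t3, t4, t5}; fixed.
Sat(AF E[(recv ∨ wait) U recv]) = {t0, t2, t3, t4, t5}
|Sat(AF E[(recv ∨ wait) U recv])| = |{t0, t2, t3, t4, t5}| = 5.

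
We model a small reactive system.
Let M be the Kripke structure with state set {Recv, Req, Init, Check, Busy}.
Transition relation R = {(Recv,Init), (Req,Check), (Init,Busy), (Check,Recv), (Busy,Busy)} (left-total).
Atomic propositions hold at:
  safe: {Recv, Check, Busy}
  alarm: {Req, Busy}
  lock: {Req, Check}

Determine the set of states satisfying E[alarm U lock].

E[alarm U lock]: least fixpoint, start Z0 = Sat(lock) = {Req, Check}, add states in Sat(alarm) with some successor in Z. Already a fixed point.
Sat(E[alarm U lock]) = {Req, Check}

{Req, Check}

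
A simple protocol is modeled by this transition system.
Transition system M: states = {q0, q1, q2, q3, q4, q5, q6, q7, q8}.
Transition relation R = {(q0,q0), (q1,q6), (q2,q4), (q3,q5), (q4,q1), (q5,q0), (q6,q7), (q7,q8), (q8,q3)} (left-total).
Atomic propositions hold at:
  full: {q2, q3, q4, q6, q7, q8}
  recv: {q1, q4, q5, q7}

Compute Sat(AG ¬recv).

{q0}

Sat(¬recv) = {q0, q2, q3, q6, q8}
AG ¬recv: greatest fixpoint, start Z0 = {q0, q2, q3, q6, q8}, keep only states in Sat with every successor in Z. Z1 = {q0, q8}; Z2 = {q0}; fixed.
Sat(AG ¬recv) = {q0}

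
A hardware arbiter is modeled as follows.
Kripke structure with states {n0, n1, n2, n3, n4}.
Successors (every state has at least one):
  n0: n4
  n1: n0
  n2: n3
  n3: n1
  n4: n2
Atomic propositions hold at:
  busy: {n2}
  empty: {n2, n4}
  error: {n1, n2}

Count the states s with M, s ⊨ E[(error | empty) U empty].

2

Sat(error | empty) = {n1, n2, n4}
E[(error | empty) U empty]: least fixpoint, start Z0 = Sat(empty) = {n2, n4}, add states in Sat(error | empty) with some successor in Z. Already a fixed point.
Sat(E[(error | empty) U empty]) = {n2, n4}
|Sat(E[(error | empty) U empty])| = |{n2, n4}| = 2.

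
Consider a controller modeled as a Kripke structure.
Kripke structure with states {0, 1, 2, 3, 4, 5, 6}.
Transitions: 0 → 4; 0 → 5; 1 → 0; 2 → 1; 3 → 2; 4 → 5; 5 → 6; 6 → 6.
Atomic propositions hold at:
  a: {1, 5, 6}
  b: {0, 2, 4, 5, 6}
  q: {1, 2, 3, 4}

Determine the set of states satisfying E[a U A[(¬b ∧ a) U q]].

{1, 2, 3, 4}

Sat(¬b) = {1, 3}
Sat(¬b ∧ a) = {1}
A[(¬b ∧ a) U q]: least fixpoint, start Z0 = Sat(q) = {1, 2, 3, 4}, add states in Sat(¬b ∧ a) with every successor in Z. Already a fixed point.
Sat(A[(¬b ∧ a) U q]) = {1, 2, 3, 4}
E[a U A[(¬b ∧ a) U q]]: least fixpoint, start Z0 = Sat(A[(¬b ∧ a) U q]) = {1, 2, 3, 4}, add states in Sat(a) with some successor in Z. Already a fixed point.
Sat(E[a U A[(¬b ∧ a) U q]]) = {1, 2, 3, 4}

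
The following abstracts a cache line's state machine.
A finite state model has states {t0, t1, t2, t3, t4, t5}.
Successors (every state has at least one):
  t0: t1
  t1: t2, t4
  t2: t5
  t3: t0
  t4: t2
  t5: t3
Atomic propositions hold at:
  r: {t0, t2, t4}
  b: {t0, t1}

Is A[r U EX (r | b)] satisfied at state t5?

Sat(r | b) = {t0, t1, t2, t4}
Sat(EX (r | b)) = {s : some successor in {t0, t1, t2, t4}} = {t0, t1, t3, t4}
A[r U EX (r | b)]: least fixpoint, start Z0 = Sat(EX (r | b)) = {t0, t1, t3, t4}, add states in Sat(r) with every successor in Z. Already a fixed point.
Sat(A[r U EX (r | b)]) = {t0, t1, t3, t4}
t5 ∉ Sat(A[r U EX (r | b)]) = {t0, t1, t3, t4}, so the formula does not hold at t5.

No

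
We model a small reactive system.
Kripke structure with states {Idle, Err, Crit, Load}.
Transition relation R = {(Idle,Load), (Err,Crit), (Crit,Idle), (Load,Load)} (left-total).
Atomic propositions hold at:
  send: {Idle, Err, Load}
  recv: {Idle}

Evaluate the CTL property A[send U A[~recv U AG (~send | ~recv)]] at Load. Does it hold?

Sat(~recv) = {Err, Crit, Load}
Sat(~send) = {Crit}
Sat(~send | ~recv) = {Err, Crit, Load}
AG (~send | ~recv): greatest fixpoint, start Z0 = {Err, Crit, Load}, keep only states in Sat with every successor in Z. Z1 = {Err, Load}; Z2 = {Load}; fixed.
Sat(AG (~send | ~recv)) = {Load}
A[~recv U AG (~send | ~recv)]: least fixpoint, start Z0 = Sat(AG (~send | ~recv)) = {Load}, add states in Sat(~recv) with every successor in Z. Already a fixed point.
Sat(A[~recv U AG (~send | ~recv)]) = {Load}
A[send U A[~recv U AG (~send | ~recv)]]: least fixpoint, start Z0 = Sat(A[~recv U AG (~send | ~recv)]) = {Load}, add states in Sat(send) with every successor in Z. Z1 = {Idle, Load}; fixed.
Sat(A[send U A[~recv U AG (~send | ~recv)]]) = {Idle, Load}
Load ∈ Sat(A[send U A[~recv U AG (~send | ~recv)]]) = {Idle, Load}, so the formula holds at Load.

Yes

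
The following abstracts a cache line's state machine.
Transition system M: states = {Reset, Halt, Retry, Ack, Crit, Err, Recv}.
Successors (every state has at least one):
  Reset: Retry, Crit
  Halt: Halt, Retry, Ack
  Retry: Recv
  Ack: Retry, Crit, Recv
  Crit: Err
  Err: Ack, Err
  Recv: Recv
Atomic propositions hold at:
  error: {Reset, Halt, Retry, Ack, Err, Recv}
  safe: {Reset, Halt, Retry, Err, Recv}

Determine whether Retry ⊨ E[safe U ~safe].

No

Sat(~safe) = {Ack, Crit}
E[safe U ~safe]: least fixpoint, start Z0 = Sat(~safe) = {Ack, Crit}, add states in Sat(safe) with some successor in Z. Z1 = {Reset, Halt, Ack, Crit, Err}; fixed.
Sat(E[safe U ~safe]) = {Reset, Halt, Ack, Crit, Err}
Retry ∉ Sat(E[safe U ~safe]) = {Reset, Halt, Ack, Crit, Err}, so the formula does not hold at Retry.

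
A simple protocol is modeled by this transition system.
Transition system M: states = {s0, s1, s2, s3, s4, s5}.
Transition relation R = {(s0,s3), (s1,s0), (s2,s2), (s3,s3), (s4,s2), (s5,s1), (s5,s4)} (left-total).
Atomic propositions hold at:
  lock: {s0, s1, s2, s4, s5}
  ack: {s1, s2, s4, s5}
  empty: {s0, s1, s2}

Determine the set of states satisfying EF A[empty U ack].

A[empty U ack]: least fixpoint, start Z0 = Sat(ack) = {s1, s2, s4, s5}, add states in Sat(empty) with every successor in Z. Already a fixed point.
Sat(A[empty U ack]) = {s1, s2, s4, s5}
EF A[empty U ack]: least fixpoint, start Z0 = {s1, s2, s4, s5}, add states with some successor in Z. Already a fixed point.
Sat(EF A[empty U ack]) = {s1, s2, s4, s5}

{s1, s2, s4, s5}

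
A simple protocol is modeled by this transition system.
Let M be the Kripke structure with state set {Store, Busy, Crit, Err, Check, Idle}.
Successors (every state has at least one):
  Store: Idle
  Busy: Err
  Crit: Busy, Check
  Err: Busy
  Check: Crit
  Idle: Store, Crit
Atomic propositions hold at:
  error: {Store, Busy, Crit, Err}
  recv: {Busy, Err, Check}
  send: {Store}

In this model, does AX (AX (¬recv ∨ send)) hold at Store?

Sat(¬recv) = {Store, Crit, Idle}
Sat(¬recv ∨ send) = {Store, Crit, Idle}
Sat(AX (¬recv ∨ send)) = {s : every successor in {Store, Crit, Idle}} = {Store, Check, Idle}
Sat(AX (AX (¬recv ∨ send))) = {s : every successor in {Store, Check, Idle}} = {Store}
Store ∈ Sat(AX (AX (¬recv ∨ send))) = {Store}, so the formula holds at Store.

Yes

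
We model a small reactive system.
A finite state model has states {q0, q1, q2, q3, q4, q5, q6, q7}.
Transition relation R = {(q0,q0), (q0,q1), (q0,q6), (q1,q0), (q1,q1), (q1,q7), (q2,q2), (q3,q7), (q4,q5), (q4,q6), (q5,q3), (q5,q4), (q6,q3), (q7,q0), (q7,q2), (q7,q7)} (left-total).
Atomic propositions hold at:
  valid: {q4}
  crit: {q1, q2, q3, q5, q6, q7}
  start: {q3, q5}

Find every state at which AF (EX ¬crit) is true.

{q0, q1, q3, q4, q5, q6, q7}

Sat(¬crit) = {q0, q4}
Sat(EX ¬crit) = {s : some successor in {q0, q4}} = {q0, q1, q5, q7}
AF (EX ¬crit): least fixpoint, start Z0 = {q0, q1, q5, q7}, add states with every successor in Z. Z1 = {q0, q1, q3, q5, q7}; Z2 = {q0, q1, q3, q5, q6, q7}; Z3 = {q0, q1, q3, q4, q5, q6, q7}; fixed.
Sat(AF (EX ¬crit)) = {q0, q1, q3, q4, q5, q6, q7}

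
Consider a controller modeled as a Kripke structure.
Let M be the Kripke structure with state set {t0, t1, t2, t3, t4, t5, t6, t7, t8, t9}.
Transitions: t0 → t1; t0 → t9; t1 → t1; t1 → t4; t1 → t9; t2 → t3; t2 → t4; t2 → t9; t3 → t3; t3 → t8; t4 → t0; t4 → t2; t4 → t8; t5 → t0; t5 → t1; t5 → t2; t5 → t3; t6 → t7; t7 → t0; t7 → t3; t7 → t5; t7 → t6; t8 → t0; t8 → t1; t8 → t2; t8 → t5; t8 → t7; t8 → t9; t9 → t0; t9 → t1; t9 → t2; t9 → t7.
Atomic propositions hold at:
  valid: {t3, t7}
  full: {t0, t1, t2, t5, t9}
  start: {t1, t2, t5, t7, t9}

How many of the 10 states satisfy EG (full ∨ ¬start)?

8

Sat(¬start) = {t0, t3, t4, t6, t8}
Sat(full ∨ ¬start) = {t0, t1, t2, t3, t4, t5, t6, t8, t9}
EG (full ∨ ¬start): greatest fixpoint, start Z0 = {t0, t1, t2, t3, t4, t5, t6, t8, t9}, keep only states in Sat with some successor in Z. Z1 = {t0, t1, t2, t3, t4, t5, t8, t9}; fixed.
Sat(EG (full ∨ ¬start)) = {t0, t1, t2, t3, t4, t5, t8, t9}
|Sat(EG (full ∨ ¬start))| = |{t0, t1, t2, t3, t4, t5, t8, t9}| = 8.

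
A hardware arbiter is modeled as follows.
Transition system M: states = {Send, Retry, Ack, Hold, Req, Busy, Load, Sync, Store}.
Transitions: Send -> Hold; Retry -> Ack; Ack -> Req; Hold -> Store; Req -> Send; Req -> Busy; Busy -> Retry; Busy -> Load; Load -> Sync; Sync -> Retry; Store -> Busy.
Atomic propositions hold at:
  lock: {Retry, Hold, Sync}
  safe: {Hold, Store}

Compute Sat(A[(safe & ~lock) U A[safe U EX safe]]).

{Send, Hold}

Sat(~lock) = {Send, Ack, Req, Busy, Load, Store}
Sat(safe & ~lock) = {Store}
Sat(EX safe) = {s : some successor in {Hold, Store}} = {Send, Hold}
A[safe U EX safe]: least fixpoint, start Z0 = Sat(EX safe) = {Send, Hold}, add states in Sat(safe) with every successor in Z. Already a fixed point.
Sat(A[safe U EX safe]) = {Send, Hold}
A[(safe & ~lock) U A[safe U EX safe]]: least fixpoint, start Z0 = Sat(A[safe U EX safe]) = {Send, Hold}, add states in Sat(safe & ~lock) with every successor in Z. Already a fixed point.
Sat(A[(safe & ~lock) U A[safe U EX safe]]) = {Send, Hold}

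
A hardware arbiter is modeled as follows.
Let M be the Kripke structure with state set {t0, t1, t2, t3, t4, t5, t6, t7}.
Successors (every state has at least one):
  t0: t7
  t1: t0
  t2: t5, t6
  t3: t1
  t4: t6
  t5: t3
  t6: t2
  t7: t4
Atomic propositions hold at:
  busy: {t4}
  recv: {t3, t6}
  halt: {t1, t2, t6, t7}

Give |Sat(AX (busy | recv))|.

Sat(busy | recv) = {t3, t4, t6}
Sat(AX (busy | recv)) = {s : every successor in {t3, t4, t6}} = {t4, t5, t7}
|Sat(AX (busy | recv))| = |{t4, t5, t7}| = 3.

3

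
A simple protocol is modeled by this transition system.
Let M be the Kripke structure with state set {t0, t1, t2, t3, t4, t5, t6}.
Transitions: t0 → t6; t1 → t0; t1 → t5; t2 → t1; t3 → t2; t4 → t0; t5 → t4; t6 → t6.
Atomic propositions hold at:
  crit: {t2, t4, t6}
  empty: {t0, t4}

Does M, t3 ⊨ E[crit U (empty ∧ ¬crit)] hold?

No

Sat(¬crit) = {t0, t1, t3, t5}
Sat(empty ∧ ¬crit) = {t0}
E[crit U (empty ∧ ¬crit)]: least fixpoint, start Z0 = Sat((empty ∧ ¬crit)) = {t0}, add states in Sat(crit) with some successor in Z. Z1 = {t0, t4}; fixed.
Sat(E[crit U (empty ∧ ¬crit)]) = {t0, t4}
t3 ∉ Sat(E[crit U (empty ∧ ¬crit)]) = {t0, t4}, so the formula does not hold at t3.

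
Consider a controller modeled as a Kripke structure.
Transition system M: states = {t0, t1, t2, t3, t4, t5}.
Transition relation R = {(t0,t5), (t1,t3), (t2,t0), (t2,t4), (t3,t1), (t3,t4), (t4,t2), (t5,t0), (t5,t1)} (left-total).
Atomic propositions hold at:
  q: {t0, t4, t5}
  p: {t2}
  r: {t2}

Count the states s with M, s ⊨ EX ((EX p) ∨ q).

Sat(EX p) = {s : some successor in {t2}} = {t4}
Sat((EX p) ∨ q) = {t0, t4, t5}
Sat(EX ((EX p) ∨ q)) = {s : some successor in {t0, t4, t5}} = {t0, t2, t3, t5}
|Sat(EX ((EX p) ∨ q))| = |{t0, t2, t3, t5}| = 4.

4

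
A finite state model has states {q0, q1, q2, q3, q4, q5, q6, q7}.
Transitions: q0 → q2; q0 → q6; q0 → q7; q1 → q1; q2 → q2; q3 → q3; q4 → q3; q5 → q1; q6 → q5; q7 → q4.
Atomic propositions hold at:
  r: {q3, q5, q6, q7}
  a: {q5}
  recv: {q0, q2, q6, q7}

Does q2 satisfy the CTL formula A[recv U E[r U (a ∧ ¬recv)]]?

Sat(¬recv) = {q1, q3, q4, q5}
Sat(a ∧ ¬recv) = {q5}
E[r U (a ∧ ¬recv)]: least fixpoint, start Z0 = Sat((a ∧ ¬recv)) = {q5}, add states in Sat(r) with some successor in Z. Z1 = {q5, q6}; fixed.
Sat(E[r U (a ∧ ¬recv)]) = {q5, q6}
A[recv U E[r U (a ∧ ¬recv)]]: least fixpoint, start Z0 = Sat(E[r U (a ∧ ¬recv)]) = {q5, q6}, add states in Sat(recv) with every successor in Z. Already a fixed point.
Sat(A[recv U E[r U (a ∧ ¬recv)]]) = {q5, q6}
q2 ∉ Sat(A[recv U E[r U (a ∧ ¬recv)]]) = {q5, q6}, so the formula does not hold at q2.

No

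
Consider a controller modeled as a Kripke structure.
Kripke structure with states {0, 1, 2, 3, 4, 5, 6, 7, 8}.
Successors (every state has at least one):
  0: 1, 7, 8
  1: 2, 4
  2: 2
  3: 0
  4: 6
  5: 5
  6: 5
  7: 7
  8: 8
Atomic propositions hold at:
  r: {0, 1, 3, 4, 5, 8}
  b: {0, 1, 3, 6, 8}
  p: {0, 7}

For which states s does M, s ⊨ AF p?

AF p: least fixpoint, start Z0 = {0, 7}, add states with every successor in Z. Z1 = {0, 3, 7}; fixed.
Sat(AF p) = {0, 3, 7}

{0, 3, 7}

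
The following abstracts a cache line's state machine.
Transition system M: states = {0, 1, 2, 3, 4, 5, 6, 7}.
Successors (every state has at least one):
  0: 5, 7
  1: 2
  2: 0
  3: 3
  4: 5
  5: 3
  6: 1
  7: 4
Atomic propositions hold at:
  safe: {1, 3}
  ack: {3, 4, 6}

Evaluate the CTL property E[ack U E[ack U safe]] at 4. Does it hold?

No

E[ack U safe]: least fixpoint, start Z0 = Sat(safe) = {1, 3}, add states in Sat(ack) with some successor in Z. Z1 = {1, 3, 6}; fixed.
Sat(E[ack U safe]) = {1, 3, 6}
E[ack U E[ack U safe]]: least fixpoint, start Z0 = Sat(E[ack U safe]) = {1, 3, 6}, add states in Sat(ack) with some successor in Z. Already a fixed point.
Sat(E[ack U E[ack U safe]]) = {1, 3, 6}
4 ∉ Sat(E[ack U E[ack U safe]]) = {1, 3, 6}, so the formula does not hold at 4.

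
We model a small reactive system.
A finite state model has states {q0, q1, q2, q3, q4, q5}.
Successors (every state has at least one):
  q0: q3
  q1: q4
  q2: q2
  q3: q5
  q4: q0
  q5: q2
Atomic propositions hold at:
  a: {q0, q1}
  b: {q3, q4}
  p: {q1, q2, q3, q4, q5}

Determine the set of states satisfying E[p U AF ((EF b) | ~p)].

{q0, q1, q3, q4}

EF b: least fixpoint, start Z0 = {q3, q4}, add states with some successor in Z. Z1 = {q0, q1, q3, q4}; fixed.
Sat(EF b) = {q0, q1, q3, q4}
Sat(~p) = {q0}
Sat((EF b) | ~p) = {q0, q1, q3, q4}
AF ((EF b) | ~p): least fixpoint, start Z0 = {q0, q1, q3, q4}, add states with every successor in Z. Already a fixed point.
Sat(AF ((EF b) | ~p)) = {q0, q1, q3, q4}
E[p U AF ((EF b) | ~p)]: least fixpoint, start Z0 = Sat(AF ((EF b) | ~p)) = {q0, q1, q3, q4}, add states in Sat(p) with some successor in Z. Already a fixed point.
Sat(E[p U AF ((EF b) | ~p)]) = {q0, q1, q3, q4}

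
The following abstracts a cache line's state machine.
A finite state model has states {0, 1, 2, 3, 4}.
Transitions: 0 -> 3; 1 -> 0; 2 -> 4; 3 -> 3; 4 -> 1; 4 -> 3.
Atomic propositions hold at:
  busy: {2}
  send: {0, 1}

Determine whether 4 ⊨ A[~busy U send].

Sat(~busy) = {0, 1, 3, 4}
A[~busy U send]: least fixpoint, start Z0 = Sat(send) = {0, 1}, add states in Sat(~busy) with every successor in Z. Already a fixed point.
Sat(A[~busy U send]) = {0, 1}
4 ∉ Sat(A[~busy U send]) = {0, 1}, so the formula does not hold at 4.

No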